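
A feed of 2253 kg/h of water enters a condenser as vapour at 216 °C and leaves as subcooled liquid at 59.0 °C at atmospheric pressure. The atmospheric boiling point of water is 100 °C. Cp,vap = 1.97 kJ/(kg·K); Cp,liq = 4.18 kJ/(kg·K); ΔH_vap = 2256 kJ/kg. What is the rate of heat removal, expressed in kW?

Q_c = 1660 kW

vapour 216→100 °C: -228.52 kJ/kg
condensation at 100 °C: -2256 kJ/kg
liquid 100→59.0 °C: -171.38 kJ/kg
Δh = -228.52 + -2256 + -171.38 = -2655.9 kJ/kg
Q = ṁ·Δh = 2253 kg/h × -2655.9 kJ/kg = -5.9837e+06 kJ/h
|Q| = 1662.2 kW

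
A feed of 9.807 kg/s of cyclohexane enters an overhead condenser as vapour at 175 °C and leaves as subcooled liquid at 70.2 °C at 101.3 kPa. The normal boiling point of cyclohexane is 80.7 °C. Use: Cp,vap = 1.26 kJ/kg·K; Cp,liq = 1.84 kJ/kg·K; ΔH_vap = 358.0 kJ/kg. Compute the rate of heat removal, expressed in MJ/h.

vapour 175→80.7 °C: -118.82 kJ/kg
condensation at 80.7 °C: -358 kJ/kg
liquid 80.7→70.2 °C: -19.32 kJ/kg
Δh = -118.82 + -358 + -19.32 = -496.14 kJ/kg
Q = ṁ·Δh = 9.807 kg/s × -496.14 kJ/kg = -4865.6 kJ/s
|Q| = 4865.6 kW = 17516 MJ/h

Q_c = 17500 MJ/h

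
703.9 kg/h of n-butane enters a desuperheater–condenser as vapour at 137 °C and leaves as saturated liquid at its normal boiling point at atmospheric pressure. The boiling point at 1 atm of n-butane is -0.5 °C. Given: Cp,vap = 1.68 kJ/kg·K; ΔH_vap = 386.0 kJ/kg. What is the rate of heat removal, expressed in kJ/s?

Q_c = 121 kJ/s

vapour 137→-0.5 °C: -231 kJ/kg
condensation at -0.5 °C: -386 kJ/kg
Δh = -231 + -386 = -617 kJ/kg
Q = ṁ·Δh = 703.9 kg/h × -617 kJ/kg = -434310 kJ/h
|Q| = 120.64 kW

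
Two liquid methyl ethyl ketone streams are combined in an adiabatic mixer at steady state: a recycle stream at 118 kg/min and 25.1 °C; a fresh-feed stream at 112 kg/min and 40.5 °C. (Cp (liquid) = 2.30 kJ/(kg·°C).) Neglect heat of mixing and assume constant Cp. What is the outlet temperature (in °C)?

Adiabatic, steady state ⇒ Σ ṁᵢCp,ᵢ(T_out − Tᵢ) = 0
T_out = Σ ṁᵢCp,ᵢTᵢ / Σ ṁᵢCp,ᵢ
      = 17245 / 529 = 32.599 °C

T_out = 32.6 °C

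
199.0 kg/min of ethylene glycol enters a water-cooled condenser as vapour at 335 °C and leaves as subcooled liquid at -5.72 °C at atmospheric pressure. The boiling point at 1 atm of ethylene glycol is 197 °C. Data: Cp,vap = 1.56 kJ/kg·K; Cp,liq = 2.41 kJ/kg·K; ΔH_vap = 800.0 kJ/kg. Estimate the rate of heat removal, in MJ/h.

Q_c = 18000 MJ/h

vapour 335→197 °C: -215.28 kJ/kg
condensation at 197 °C: -800 kJ/kg
liquid 197→-5.72 °C: -488.56 kJ/kg
Δh = -215.28 + -800 + -488.56 = -1503.8 kJ/kg
Q = ṁ·Δh = 199.0 kg/min × -1503.8 kJ/kg = -299260 kJ/min
|Q| = 4987.7 kW = 17956 MJ/h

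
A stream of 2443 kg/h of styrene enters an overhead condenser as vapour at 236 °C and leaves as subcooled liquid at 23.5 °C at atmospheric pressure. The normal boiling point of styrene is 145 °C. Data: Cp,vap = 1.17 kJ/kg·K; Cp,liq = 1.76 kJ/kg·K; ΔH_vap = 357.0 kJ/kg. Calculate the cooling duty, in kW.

Q_c = 460 kW

vapour 236→145 °C: -106.47 kJ/kg
condensation at 145 °C: -357 kJ/kg
liquid 145→23.5 °C: -213.84 kJ/kg
Δh = -106.47 + -357 + -213.84 = -677.31 kJ/kg
Q = ṁ·Δh = 2443 kg/h × -677.31 kJ/kg = -1.6547e+06 kJ/h
|Q| = 459.63 kW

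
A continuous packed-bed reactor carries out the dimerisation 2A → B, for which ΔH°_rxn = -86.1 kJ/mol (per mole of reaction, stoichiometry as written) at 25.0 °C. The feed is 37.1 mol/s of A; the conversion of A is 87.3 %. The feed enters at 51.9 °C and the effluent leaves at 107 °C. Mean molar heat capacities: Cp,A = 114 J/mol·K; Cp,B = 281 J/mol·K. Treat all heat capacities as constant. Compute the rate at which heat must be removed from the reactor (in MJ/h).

Q_out = 3930 MJ/h

Extent of reaction ξ = 0.873 × 37.1 / 2 = 16.194 mol/s
Reaction term: ξ·ΔH°_rxn = 16.194 × -86.1 = -1394.3 kJ/s
Sensible, feed 51.9→25 °C: -113.77 kJ/s
Outlet flows (mol/s): A 4.7117, B 16.194
Sensible, products 25→107 °C: 417.19 kJ/s
Q = ΔH = -1090.9 kJ/s = -1090.9 kW
Heat removed = 3927.2 MJ/h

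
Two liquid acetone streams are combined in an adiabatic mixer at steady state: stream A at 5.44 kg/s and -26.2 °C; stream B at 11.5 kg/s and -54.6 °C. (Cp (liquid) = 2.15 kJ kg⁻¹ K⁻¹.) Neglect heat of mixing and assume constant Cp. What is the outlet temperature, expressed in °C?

T_out = -45.5 °C

Adiabatic, steady state ⇒ Σ ṁᵢCp,ᵢ(T_out − Tᵢ) = 0
Σ ṁᵢCp,ᵢTᵢ = 5.44×2.15×-26.2 + 11.5×2.15×-54.6 = -1656.4
Σ ṁᵢCp,ᵢ = 5.44×2.15 + 11.5×2.15 = 36.421
T_out = -1656.4 / 36.421 = -45.48 °C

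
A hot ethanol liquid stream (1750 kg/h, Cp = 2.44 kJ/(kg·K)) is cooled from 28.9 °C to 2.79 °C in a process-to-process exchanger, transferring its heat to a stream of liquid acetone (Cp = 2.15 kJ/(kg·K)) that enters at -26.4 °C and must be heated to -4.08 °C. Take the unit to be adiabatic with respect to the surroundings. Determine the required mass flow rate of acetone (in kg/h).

ṁ_c = 2320 kg/h

Heat released by hot stream: Q = 1750 × 2.44 × (28.9 − 2.79) = 111490 kJ/h
Energy balance on cold side (adiabatic exchanger): Q = ṁ_c·Cp_c·(T_c,out − T_c,in)
ṁ_c = 111490 / [2.15 × (-4.08 − -26.4)] = 2323.3 kg/h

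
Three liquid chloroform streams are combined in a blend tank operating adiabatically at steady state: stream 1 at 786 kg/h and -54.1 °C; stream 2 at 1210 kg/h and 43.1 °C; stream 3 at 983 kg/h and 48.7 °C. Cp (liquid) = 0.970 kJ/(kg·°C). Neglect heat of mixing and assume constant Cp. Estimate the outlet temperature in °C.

Adiabatic, steady state ⇒ Σ ṁᵢCp,ᵢ(T_out − Tᵢ) = 0
Σ ṁᵢCp,ᵢTᵢ = 786×0.970×-54.1 + 1210×0.970×43.1 + 983×0.970×48.7 = 55775
Σ ṁᵢCp,ᵢ = 786×0.970 + 1210×0.970 + 983×0.970 = 2889.6
T_out = 55775 / 2889.6 = 19.302 °C

T_out = 19.3 °C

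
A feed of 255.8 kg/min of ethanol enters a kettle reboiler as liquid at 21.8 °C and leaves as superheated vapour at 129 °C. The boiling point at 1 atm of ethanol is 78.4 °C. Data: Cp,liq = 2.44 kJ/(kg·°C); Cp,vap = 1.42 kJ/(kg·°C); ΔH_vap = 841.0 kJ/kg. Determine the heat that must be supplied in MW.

Q = 4.48 MW

liquid 21.8→78.4 °C: 138.1 kJ/kg
vaporisation at 78.4 °C: 841 kJ/kg
vapour 78.4→129 °C: 71.852 kJ/kg
Δh = 138.1 + 841 + 71.852 = 1051 kJ/kg
Q = ṁ·Δh = 255.8 kg/min × 1051 kJ/kg = 268830 kJ/min
|Q| = 4480.6 kW = 4.4806 MW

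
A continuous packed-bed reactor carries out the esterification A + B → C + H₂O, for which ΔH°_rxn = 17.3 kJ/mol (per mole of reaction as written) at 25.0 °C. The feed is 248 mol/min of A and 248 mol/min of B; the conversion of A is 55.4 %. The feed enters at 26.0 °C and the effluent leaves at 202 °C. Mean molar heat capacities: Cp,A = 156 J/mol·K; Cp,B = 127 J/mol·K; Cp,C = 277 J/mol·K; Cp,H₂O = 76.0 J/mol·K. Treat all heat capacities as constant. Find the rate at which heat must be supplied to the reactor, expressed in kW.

Extent of reaction ξ = 0.554 × 248 = 137.39 mol/min
Reaction term: ξ·ΔH°_rxn = 137.39 × 17.3 = 2376.9 kJ/min
Sensible, feed 26.0→25 °C: -70.184 kJ/min
Outlet flows (mol/min): A 110.61, B 110.61, C 137.39, H₂O 137.39
Sensible, products 25→202 °C: 14125 kJ/min
Q = ΔH = 16432 kJ/min = 273.86 kW
Heat supplied = 273.86 kW

Q_in = 274 kW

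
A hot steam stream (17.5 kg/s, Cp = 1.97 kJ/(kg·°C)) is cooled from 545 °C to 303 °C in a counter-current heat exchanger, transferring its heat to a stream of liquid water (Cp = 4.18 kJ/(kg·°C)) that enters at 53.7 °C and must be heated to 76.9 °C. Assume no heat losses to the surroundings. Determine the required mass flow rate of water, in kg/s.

ṁ_c = 86.0 kg/s

Heat released by hot stream: Q = 17.5 × 1.97 × (545 − 303) = 8343 kJ/s
Energy balance on cold side (adiabatic exchanger): Q = ṁ_c·Cp_c·(T_c,out − T_c,in)
ṁ_c = 8343 / [4.18 × (76.9 − 53.7)] = 86.031 kg/s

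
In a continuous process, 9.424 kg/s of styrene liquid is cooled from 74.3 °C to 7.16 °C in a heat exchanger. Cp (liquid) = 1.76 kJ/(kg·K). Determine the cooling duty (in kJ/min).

Q_c = 66800 kJ/min

Q = ṁ·Cp·ΔT = 9.424 × 1.76 × (7.16 − 74.3) = -1113.6 kJ/s
Cooling duty = 66816 kJ/min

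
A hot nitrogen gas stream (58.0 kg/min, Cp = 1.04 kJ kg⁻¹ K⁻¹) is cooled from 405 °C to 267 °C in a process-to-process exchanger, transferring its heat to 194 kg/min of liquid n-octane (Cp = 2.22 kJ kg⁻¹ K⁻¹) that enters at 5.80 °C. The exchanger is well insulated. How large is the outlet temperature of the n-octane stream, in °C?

Heat released by hot stream: Q = 58.0 × 1.04 × (405 − 267) = 8324.2 kJ/min
Energy balance on cold side (adiabatic exchanger): Q = ṁ_c·Cp_c·(T_c,out − T_c,in)
T_c,out = 5.80 + 8324.2/(194 × 2.22) = 25.128 °C

T_c,out = 25.1 °C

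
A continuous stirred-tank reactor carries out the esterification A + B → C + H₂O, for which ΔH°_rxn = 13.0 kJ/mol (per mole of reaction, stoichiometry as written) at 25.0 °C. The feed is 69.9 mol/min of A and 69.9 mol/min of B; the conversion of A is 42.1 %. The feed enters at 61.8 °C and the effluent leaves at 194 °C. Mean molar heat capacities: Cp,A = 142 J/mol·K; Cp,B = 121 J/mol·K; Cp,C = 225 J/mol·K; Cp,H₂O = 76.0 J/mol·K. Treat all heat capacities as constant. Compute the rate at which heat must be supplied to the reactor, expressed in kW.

Extent of reaction ξ = 0.421 × 69.9 = 29.428 mol/min
Reaction term: ξ·ΔH°_rxn = 29.428 × 13.0 = 382.56 kJ/min
Sensible, feed 61.8→25 °C: -676.52 kJ/min
Outlet flows (mol/min): A 40.472, B 40.472, C 29.428, H₂O 29.428
Sensible, products 25→194 °C: 3295.8 kJ/min
Q = ΔH = 3001.9 kJ/min = 50.031 kW
Heat supplied = 50.031 kW

Q_in = 50.0 kW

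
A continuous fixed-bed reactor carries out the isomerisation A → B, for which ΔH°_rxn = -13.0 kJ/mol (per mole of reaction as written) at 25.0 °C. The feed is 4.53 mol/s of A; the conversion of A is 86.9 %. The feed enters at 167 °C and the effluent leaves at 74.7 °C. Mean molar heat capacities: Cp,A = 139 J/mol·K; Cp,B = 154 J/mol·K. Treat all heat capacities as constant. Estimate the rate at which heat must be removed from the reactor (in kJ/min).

Q_out = 6380 kJ/min

Extent of reaction ξ = 0.869 × 4.53 = 3.9366 mol/s
Reaction term: ξ·ΔH°_rxn = 3.9366 × -13.0 = -51.175 kJ/s
Sensible, feed 167→25 °C: -89.413 kJ/s
Outlet flows (mol/s): A 0.59343, B 3.9366
Sensible, products 25→74.7 °C: 34.229 kJ/s
Q = ΔH = -106.36 kJ/s = -106.36 kW
Heat removed = 6381.6 kJ/min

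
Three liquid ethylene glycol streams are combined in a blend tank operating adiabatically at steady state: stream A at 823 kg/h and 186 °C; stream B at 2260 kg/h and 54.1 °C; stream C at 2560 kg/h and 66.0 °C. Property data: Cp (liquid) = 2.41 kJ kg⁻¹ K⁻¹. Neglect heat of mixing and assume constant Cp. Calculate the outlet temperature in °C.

T_out = 78.7 °C

Adiabatic, steady state ⇒ Σ ṁᵢCp,ᵢ(T_out − Tᵢ) = 0
T_out = Σ ṁᵢCp,ᵢTᵢ / Σ ṁᵢCp,ᵢ
      = 1.0708e+06 / 13600 = 78.735 °C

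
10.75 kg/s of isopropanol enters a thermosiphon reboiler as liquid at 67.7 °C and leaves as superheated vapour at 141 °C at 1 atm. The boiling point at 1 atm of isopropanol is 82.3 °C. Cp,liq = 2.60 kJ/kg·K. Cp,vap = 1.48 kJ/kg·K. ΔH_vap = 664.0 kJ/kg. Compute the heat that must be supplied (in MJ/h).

Q = 30500 MJ/h

liquid 67.7→82.3 °C: 37.96 kJ/kg
vaporisation at 82.3 °C: 664 kJ/kg
vapour 82.3→141 °C: 86.876 kJ/kg
Δh = 37.96 + 664 + 86.876 = 788.84 kJ/kg
Q = ṁ·Δh = 10.75 kg/s × 788.84 kJ/kg = 8480 kJ/s
|Q| = 8480 kW = 30528 MJ/h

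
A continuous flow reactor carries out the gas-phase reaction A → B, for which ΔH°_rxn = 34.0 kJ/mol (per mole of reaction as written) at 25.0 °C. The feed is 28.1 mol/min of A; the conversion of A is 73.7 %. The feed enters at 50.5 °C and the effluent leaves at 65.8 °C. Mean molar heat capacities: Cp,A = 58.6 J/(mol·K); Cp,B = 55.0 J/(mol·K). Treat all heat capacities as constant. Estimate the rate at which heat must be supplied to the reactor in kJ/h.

Extent of reaction ξ = 0.737 × 28.1 = 20.71 mol/min
Reaction term: ξ·ΔH°_rxn = 20.71 × 34.0 = 704.13 kJ/min
Sensible, feed 50.5→25 °C: -41.99 kJ/min
Outlet flows (mol/min): A 7.3903, B 20.71
Sensible, products 25→65.8 °C: 64.142 kJ/min
Q = ΔH = 726.28 kJ/min = 12.105 kW
Heat supplied = 43577 kJ/h

Q_in = 43600 kJ/h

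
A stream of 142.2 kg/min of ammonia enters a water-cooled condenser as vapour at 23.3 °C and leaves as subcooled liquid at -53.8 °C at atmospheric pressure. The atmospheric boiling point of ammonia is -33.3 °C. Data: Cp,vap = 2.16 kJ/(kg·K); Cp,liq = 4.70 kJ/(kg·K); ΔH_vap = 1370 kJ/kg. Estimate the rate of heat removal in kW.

Q_c = 3760 kW

vapour 23.3→-33.3 °C: -122.26 kJ/kg
condensation at -33.3 °C: -1370 kJ/kg
liquid -33.3→-53.8 °C: -96.35 kJ/kg
Δh = -122.26 + -1370 + -96.35 = -1588.6 kJ/kg
Q = ṁ·Δh = 142.2 kg/min × -1588.6 kJ/kg = -225900 kJ/min
|Q| = 3765 kW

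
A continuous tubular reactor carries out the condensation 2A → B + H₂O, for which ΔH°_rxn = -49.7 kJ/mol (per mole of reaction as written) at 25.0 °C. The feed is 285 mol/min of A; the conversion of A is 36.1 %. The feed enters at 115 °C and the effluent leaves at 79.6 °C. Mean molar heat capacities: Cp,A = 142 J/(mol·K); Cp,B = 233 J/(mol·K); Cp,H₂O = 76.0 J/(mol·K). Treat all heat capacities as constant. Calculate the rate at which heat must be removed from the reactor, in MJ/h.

Extent of reaction ξ = 0.361 × 285 / 2 = 51.442 mol/min
Reaction term: ξ·ΔH°_rxn = 51.442 × -49.7 = -2556.7 kJ/min
Sensible, feed 115→25 °C: -3642.3 kJ/min
Outlet flows (mol/min): A 182.12, B 51.442, H₂O 51.442
Sensible, products 25→79.6 °C: 2279.9 kJ/min
Q = ΔH = -3919.1 kJ/min = -65.319 kW
Heat removed = 235.15 MJ/h

Q_out = 235 MJ/h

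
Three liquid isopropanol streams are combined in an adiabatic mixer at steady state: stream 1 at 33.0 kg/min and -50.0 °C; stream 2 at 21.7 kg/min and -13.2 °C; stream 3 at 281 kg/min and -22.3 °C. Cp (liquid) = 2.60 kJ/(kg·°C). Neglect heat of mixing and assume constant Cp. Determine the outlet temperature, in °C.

Energy balance with Q = 0: Σ ṁᵢCp,ᵢ(T_out − Tᵢ) = 0
T_out = Σ ṁᵢCp,ᵢTᵢ / Σ ṁᵢCp,ᵢ
      = -21327 / 872.82 = -24.435 °C

T_out = -24.4 °C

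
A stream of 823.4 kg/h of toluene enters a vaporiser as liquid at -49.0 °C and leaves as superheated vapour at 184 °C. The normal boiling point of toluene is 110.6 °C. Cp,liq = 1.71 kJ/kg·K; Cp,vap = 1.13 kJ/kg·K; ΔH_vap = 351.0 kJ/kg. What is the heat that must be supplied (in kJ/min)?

liquid -49.0→110.6 °C: 272.92 kJ/kg
vaporisation at 110.6 °C: 351 kJ/kg
vapour 110.6→184 °C: 82.942 kJ/kg
Δh = 272.92 + 351 + 82.942 = 706.86 kJ/kg
Q = ṁ·Δh = 823.4 kg/h × 706.86 kJ/kg = 582030 kJ/h
|Q| = 161.67 kW = 9700.4 kJ/min

Q = 9700 kJ/min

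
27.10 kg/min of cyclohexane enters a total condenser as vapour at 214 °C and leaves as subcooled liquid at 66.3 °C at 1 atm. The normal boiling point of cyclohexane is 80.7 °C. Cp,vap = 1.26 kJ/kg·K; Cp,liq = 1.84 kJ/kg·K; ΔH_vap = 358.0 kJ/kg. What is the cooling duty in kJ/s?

vapour 214→80.7 °C: -167.96 kJ/kg
condensation at 80.7 °C: -358 kJ/kg
liquid 80.7→66.3 °C: -26.496 kJ/kg
Δh = -167.96 + -358 + -26.496 = -552.45 kJ/kg
Q = ṁ·Δh = 27.10 kg/min × -552.45 kJ/kg = -14972 kJ/min
|Q| = 249.53 kW

Q_c = 250 kJ/s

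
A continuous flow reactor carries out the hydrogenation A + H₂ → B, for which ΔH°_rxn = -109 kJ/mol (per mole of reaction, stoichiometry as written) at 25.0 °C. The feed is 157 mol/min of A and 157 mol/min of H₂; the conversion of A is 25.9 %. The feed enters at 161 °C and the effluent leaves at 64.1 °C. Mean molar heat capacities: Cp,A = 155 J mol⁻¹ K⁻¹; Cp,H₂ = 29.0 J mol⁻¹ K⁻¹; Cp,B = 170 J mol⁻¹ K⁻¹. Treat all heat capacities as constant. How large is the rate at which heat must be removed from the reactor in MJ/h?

Q_out = 435 MJ/h

Extent of reaction ξ = 0.259 × 157 = 40.663 mol/min
Reaction term: ξ·ΔH°_rxn = 40.663 × -109 = -4432.3 kJ/min
Sensible, feed 161→25 °C: -3928.8 kJ/min
Outlet flows (mol/min): A 116.34, H₂ 116.34, B 40.663
Sensible, products 25→64.1 °C: 1107.3 kJ/min
Q = ΔH = -7253.8 kJ/min = -120.9 kW
Heat removed = 435.23 MJ/h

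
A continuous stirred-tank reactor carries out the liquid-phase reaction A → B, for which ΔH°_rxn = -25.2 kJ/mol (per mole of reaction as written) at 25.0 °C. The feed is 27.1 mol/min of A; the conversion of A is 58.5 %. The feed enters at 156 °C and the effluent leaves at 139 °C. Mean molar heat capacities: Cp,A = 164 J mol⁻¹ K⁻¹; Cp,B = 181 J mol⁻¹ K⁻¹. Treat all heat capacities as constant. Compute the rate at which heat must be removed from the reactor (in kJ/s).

Q_out = 7.41 kJ/s

Extent of reaction ξ = 0.585 × 27.1 = 15.854 mol/min
Reaction term: ξ·ΔH°_rxn = 15.854 × -25.2 = -399.51 kJ/min
Sensible, feed 156→25 °C: -582.22 kJ/min
Outlet flows (mol/min): A 11.247, B 15.854
Sensible, products 25→139 °C: 537.39 kJ/min
Q = ΔH = -444.34 kJ/min = -7.4056 kW
Heat removed = 7.4056 kJ/s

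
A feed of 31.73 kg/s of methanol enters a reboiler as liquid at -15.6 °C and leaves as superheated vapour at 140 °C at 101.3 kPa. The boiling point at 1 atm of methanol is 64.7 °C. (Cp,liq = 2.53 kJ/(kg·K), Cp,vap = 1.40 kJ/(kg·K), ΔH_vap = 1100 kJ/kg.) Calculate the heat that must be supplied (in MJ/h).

Q = 161000 MJ/h

liquid -15.6→64.7 °C: 203.16 kJ/kg
vaporisation at 64.7 °C: 1100 kJ/kg
vapour 64.7→140 °C: 105.42 kJ/kg
Δh = 203.16 + 1100 + 105.42 = 1408.6 kJ/kg
Q = ṁ·Δh = 31.73 kg/s × 1408.6 kJ/kg = 44694 kJ/s
|Q| = 44694 kW = 160900 MJ/h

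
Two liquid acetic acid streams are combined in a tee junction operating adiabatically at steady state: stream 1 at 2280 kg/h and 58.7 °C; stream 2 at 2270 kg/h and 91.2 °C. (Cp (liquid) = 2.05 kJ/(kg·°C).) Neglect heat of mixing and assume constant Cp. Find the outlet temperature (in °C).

T_out = 74.9 °C

No heat crosses the boundary, so H_out = H_in.
T_out = Σ ṁᵢCp,ᵢTᵢ / Σ ṁᵢCp,ᵢ
      = 698760 / 9327.5 = 74.914 °C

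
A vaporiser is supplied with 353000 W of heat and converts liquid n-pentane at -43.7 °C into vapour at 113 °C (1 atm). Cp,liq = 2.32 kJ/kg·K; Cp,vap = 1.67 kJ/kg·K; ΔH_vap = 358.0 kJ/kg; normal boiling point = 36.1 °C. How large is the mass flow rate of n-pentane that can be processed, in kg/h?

ṁ = 1890 kg/h

Δh = 2.32×(36.1−-43.7) + 358.0 + 1.67×(113−36.1) = 671.56 kJ/kg
Q = 353000 W = 353 kJ/s = 1.2708e+06 kJ/h
ṁ = Q/Δh = 1.2708e+06 / 671.56 = 1892.3 kg/h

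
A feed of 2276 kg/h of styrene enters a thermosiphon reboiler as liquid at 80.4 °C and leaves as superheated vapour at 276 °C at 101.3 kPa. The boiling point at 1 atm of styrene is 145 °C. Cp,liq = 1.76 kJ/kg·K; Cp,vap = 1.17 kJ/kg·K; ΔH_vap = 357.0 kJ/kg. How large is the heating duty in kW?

Q = 394 kW

liquid 80.4→145 °C: 113.7 kJ/kg
vaporisation at 145 °C: 357 kJ/kg
vapour 145→276 °C: 153.27 kJ/kg
Δh = 113.7 + 357 + 153.27 = 623.97 kJ/kg
Q = ṁ·Δh = 2276 kg/h × 623.97 kJ/kg = 1.4201e+06 kJ/h
|Q| = 394.49 kW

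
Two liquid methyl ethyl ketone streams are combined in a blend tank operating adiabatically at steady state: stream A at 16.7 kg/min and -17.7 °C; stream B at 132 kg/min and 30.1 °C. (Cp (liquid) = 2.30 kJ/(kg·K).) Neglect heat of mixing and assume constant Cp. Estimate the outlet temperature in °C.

T_out = 24.7 °C

No heat crosses the boundary, so H_out = H_in.
Σ ṁᵢCp,ᵢTᵢ = 16.7×2.30×-17.7 + 132×2.30×30.1 = 8458.5
Σ ṁᵢCp,ᵢ = 16.7×2.30 + 132×2.30 = 342.01
T_out = 8458.5 / 342.01 = 24.732 °C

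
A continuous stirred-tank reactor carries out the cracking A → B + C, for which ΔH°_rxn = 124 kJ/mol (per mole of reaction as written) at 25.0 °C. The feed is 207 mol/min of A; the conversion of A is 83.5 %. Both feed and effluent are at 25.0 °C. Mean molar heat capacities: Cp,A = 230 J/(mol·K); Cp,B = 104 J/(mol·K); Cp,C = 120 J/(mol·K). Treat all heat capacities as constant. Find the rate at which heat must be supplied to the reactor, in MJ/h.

Q_in = 1290 MJ/h

Extent of reaction ξ = 0.835 × 207 = 172.84 mol/min
Reaction term: ξ·ΔH°_rxn = 172.84 × 124 = 21433 kJ/min
Q = ΔH = 21433 kJ/min = 357.21 kW
Heat supplied = 1286 MJ/h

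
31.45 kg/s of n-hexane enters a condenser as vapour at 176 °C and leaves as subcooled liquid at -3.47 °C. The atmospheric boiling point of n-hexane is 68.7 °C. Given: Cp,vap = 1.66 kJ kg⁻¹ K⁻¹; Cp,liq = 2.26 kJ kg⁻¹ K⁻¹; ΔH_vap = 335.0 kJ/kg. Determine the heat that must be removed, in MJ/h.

vapour 176→68.7 °C: -178.12 kJ/kg
condensation at 68.7 °C: -335 kJ/kg
liquid 68.7→-3.47 °C: -163.1 kJ/kg
Δh = -178.12 + -335 + -163.1 = -676.22 kJ/kg
Q = ṁ·Δh = 31.45 kg/s × -676.22 kJ/kg = -21267 kJ/s
|Q| = 21267 kW = 76562 MJ/h

Q_c = 76600 MJ/h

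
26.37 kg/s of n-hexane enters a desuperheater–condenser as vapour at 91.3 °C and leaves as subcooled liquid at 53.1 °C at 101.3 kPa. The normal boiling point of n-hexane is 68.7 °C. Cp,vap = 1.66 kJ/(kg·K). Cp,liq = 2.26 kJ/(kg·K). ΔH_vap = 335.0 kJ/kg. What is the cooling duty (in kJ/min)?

Q_c = 645000 kJ/min

vapour 91.3→68.7 °C: -37.516 kJ/kg
condensation at 68.7 °C: -335 kJ/kg
liquid 68.7→53.1 °C: -35.256 kJ/kg
Δh = -37.516 + -335 + -35.256 = -407.77 kJ/kg
Q = ṁ·Δh = 26.37 kg/s × -407.77 kJ/kg = -10753 kJ/s
|Q| = 10753 kW = 645180 kJ/min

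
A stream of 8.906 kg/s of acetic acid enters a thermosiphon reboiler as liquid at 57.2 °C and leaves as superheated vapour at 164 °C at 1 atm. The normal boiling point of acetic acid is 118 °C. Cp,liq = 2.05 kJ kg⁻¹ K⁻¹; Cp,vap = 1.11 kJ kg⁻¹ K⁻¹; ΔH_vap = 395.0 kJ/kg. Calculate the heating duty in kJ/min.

Q = 305000 kJ/min

liquid 57.2→118 °C: 124.64 kJ/kg
vaporisation at 118 °C: 395 kJ/kg
vapour 118→164 °C: 51.06 kJ/kg
Δh = 124.64 + 395 + 51.06 = 570.7 kJ/kg
Q = ṁ·Δh = 8.906 kg/s × 570.7 kJ/kg = 5082.7 kJ/s
|Q| = 5082.7 kW = 304960 kJ/min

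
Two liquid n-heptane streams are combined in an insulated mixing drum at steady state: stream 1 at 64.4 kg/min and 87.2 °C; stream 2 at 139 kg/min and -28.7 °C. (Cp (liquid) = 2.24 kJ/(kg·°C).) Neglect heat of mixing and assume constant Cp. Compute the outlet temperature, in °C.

Energy balance with Q = 0: Σ ṁᵢCp,ᵢ(T_out − Tᵢ) = 0
Σ ṁᵢCp,ᵢTᵢ = 64.4×2.24×87.2 + 139×2.24×-28.7 = 3643.1
Σ ṁᵢCp,ᵢ = 64.4×2.24 + 139×2.24 = 455.62
T_out = 3643.1 / 455.62 = 7.996 °C

T_out = 8.00 °C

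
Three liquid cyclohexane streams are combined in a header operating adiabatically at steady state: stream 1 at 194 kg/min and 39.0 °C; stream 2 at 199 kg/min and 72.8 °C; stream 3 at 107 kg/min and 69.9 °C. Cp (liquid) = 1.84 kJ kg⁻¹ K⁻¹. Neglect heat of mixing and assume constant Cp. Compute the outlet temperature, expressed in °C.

Energy balance with Q = 0: Σ ṁᵢCp,ᵢ(T_out − Tᵢ) = 0
T_out = Σ ṁᵢCp,ᵢTᵢ / Σ ṁᵢCp,ᵢ
      = 54340 / 920 = 59.065 °C

T_out = 59.1 °C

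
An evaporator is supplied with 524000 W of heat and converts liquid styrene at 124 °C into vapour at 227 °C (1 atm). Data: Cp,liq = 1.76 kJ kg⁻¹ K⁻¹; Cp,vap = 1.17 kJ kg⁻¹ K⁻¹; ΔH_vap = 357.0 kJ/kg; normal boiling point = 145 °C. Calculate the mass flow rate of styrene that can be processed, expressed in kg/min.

Δh = 1.76×(145−124) + 357.0 + 1.17×(227−145) = 489.9 kJ/kg
Q = 524000 W = 524 kJ/s = 31440 kJ/min
ṁ = Q/Δh = 31440 / 489.9 = 64.176 kg/min

ṁ = 64.2 kg/min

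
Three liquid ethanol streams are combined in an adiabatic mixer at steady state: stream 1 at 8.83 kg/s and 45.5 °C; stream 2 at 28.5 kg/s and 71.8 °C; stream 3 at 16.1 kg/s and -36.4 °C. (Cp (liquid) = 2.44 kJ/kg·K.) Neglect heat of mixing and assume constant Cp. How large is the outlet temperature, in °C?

T_out = 34.8 °C

No heat crosses the boundary, so H_out = H_in.
T_out = Σ ṁᵢCp,ᵢTᵢ / Σ ṁᵢCp,ᵢ
      = 4543.3 / 130.37 = 34.85 °C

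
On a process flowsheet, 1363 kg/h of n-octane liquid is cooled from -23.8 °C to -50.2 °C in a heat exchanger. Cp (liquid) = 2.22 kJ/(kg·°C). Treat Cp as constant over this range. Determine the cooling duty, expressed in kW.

Q_c = 22.2 kW

Q = ṁ·Cp·ΔT = 1363 × 2.22 × (-50.2 − -23.8) = -79883 kJ/h
Converting: 79883 / 3600 s = 22.19 kW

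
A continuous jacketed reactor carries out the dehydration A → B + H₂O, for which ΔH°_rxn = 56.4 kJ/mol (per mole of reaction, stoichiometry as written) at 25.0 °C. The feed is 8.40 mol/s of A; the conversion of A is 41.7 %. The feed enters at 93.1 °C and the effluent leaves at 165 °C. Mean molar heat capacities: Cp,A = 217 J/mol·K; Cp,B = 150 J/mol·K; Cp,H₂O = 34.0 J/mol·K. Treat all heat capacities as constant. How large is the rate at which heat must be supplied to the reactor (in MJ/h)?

Q_in = 1120 MJ/h

Extent of reaction ξ = 0.417 × 8.40 = 3.5028 mol/s
Reaction term: ξ·ΔH°_rxn = 3.5028 × 56.4 = 197.56 kJ/s
Sensible, feed 93.1→25 °C: -124.13 kJ/s
Outlet flows (mol/s): A 4.8972, B 3.5028, H₂O 3.5028
Sensible, products 25→165 °C: 239.01 kJ/s
Q = ΔH = 312.43 kJ/s = 312.43 kW
Heat supplied = 1124.8 MJ/h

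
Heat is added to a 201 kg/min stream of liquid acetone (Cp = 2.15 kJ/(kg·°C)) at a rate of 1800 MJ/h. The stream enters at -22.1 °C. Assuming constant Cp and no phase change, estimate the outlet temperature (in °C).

Q = 1800 MJ/h = 30000 kJ/min
ΔT = Q/(ṁ·Cp) = 30000/(201×2.15) = 69.42 K
T_out = -22.1 + 69.42 = 47.32 °C

T_out = 47.3 °C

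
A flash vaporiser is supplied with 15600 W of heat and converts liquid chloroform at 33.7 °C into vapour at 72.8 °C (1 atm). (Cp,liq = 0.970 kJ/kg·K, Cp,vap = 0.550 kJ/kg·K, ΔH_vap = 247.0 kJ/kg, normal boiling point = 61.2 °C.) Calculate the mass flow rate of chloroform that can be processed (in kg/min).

Δh = 0.970×(61.2−33.7) + 247.0 + 0.550×(72.8−61.2) = 280.06 kJ/kg
Q = 15600 W = 15.6 kJ/s = 936 kJ/min
ṁ = Q/Δh = 936 / 280.06 = 3.3422 kg/min

ṁ = 3.34 kg/min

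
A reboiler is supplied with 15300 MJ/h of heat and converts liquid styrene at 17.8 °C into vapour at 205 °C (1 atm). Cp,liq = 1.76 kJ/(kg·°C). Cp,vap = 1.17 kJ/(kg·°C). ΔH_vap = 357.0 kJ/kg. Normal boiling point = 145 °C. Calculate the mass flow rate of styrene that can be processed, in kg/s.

Δh = 1.76×(145−17.8) + 357.0 + 1.17×(205−145) = 651.07 kJ/kg
Q = 15300 MJ/h = 4250 kJ/s = 4250 kJ/s
ṁ = Q/Δh = 4250 / 651.07 = 6.5277 kg/s

ṁ = 6.53 kg/s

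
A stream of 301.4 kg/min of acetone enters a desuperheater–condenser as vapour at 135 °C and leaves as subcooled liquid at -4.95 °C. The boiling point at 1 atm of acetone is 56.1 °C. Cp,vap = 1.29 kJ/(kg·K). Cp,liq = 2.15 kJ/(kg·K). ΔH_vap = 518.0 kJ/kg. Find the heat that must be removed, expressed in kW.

vapour 135→56.1 °C: -101.78 kJ/kg
condensation at 56.1 °C: -518 kJ/kg
liquid 56.1→-4.95 °C: -131.26 kJ/kg
Δh = -101.78 + -518 + -131.26 = -751.04 kJ/kg
Q = ṁ·Δh = 301.4 kg/min × -751.04 kJ/kg = -226360 kJ/min
|Q| = 3772.7 kW

Q_c = 3770 kW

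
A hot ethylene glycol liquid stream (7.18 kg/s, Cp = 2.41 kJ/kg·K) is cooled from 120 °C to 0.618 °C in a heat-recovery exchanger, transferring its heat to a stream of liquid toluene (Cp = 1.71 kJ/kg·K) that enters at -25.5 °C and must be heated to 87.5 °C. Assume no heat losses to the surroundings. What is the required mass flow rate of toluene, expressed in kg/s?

Heat released by hot stream: Q = 7.18 × 2.41 × (120 − 0.618) = 2065.8 kJ/s
Energy balance on cold side (adiabatic exchanger): Q = ṁ_c·Cp_c·(T_c,out − T_c,in)
ṁ_c = 2065.8 / [1.71 × (87.5 − -25.5)] = 10.691 kg/s

ṁ_c = 10.7 kg/s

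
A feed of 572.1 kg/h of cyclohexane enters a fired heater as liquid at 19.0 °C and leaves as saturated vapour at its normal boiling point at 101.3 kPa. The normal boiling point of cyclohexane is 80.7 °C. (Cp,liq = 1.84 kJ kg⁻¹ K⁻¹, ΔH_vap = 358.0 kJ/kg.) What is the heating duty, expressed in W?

liquid 19.0→80.7 °C: 113.53 kJ/kg
vaporisation at 80.7 °C: 358 kJ/kg
Δh = 113.53 + 358 = 471.53 kJ/kg
Q = ṁ·Δh = 572.1 kg/h × 471.53 kJ/kg = 269760 kJ/h
|Q| = 74.934 kW = 74934 W

Q = 74900 W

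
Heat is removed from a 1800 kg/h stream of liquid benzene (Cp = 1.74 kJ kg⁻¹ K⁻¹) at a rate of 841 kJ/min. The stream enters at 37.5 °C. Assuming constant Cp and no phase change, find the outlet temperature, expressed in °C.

Q = 841 kJ/min = 50460 kJ/h
ΔT = Q/(ṁ·Cp) = 50460/(1800×1.74) = 16.111 K
T_out = 37.5 − 16.111 = 21.389 °C

T_out = 21.4 °C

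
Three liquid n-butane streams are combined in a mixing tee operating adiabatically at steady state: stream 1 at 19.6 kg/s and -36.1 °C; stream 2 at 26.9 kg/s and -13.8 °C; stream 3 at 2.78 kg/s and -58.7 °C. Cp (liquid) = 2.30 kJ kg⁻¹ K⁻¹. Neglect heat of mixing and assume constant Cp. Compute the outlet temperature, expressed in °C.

T_out = -25.2 °C

Energy balance with Q = 0: Σ ṁᵢCp,ᵢ(T_out − Tᵢ) = 0
Σ ṁᵢCp,ᵢTᵢ = 19.6×2.30×-36.1 + 26.9×2.30×-13.8 + 2.78×2.30×-58.7 = -2856.5
Σ ṁᵢCp,ᵢ = 19.6×2.30 + 26.9×2.30 + 2.78×2.30 = 113.34
T_out = -2856.5 / 113.34 = -25.202 °C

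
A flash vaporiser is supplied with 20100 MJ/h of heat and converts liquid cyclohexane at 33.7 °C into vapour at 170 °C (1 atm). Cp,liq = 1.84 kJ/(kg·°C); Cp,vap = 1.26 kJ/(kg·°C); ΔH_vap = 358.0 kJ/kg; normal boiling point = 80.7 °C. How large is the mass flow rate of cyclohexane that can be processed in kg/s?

ṁ = 10.0 kg/s

Δh = 1.84×(80.7−33.7) + 358.0 + 1.26×(170−80.7) = 557 kJ/kg
Q = 20100 MJ/h = 5583.3 kJ/s = 5583.3 kJ/s
ṁ = Q/Δh = 5583.3 / 557 = 10.024 kg/s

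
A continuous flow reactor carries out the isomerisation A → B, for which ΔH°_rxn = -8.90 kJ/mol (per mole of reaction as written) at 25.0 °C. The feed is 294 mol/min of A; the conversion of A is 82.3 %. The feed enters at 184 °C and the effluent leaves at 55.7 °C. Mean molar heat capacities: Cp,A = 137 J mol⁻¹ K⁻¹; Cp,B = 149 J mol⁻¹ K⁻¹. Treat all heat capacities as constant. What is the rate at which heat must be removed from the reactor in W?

Extent of reaction ξ = 0.823 × 294 = 241.96 mol/min
Reaction term: ξ·ΔH°_rxn = 241.96 × -8.90 = -2153.5 kJ/min
Sensible, feed 184→25 °C: -6404.2 kJ/min
Outlet flows (mol/min): A 52.038, B 241.96
Sensible, products 25→55.7 °C: 1325.7 kJ/min
Q = ΔH = -7232 kJ/min = -120.53 kW
Heat removed = 120530 W

Q_out = 121000 W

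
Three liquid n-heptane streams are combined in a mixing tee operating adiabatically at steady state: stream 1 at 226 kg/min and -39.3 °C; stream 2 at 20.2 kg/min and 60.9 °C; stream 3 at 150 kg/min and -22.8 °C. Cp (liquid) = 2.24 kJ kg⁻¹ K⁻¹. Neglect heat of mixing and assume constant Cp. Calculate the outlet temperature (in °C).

T_out = -27.9 °C

Adiabatic, steady state ⇒ Σ ṁᵢCp,ᵢ(T_out − Tᵢ) = 0
Σ ṁᵢCp,ᵢTᵢ = 226×2.24×-39.3 + 20.2×2.24×60.9 + 150×2.24×-22.8 = -24800
Σ ṁᵢCp,ᵢ = 226×2.24 + 20.2×2.24 + 150×2.24 = 887.49
T_out = -24800 / 887.49 = -27.945 °C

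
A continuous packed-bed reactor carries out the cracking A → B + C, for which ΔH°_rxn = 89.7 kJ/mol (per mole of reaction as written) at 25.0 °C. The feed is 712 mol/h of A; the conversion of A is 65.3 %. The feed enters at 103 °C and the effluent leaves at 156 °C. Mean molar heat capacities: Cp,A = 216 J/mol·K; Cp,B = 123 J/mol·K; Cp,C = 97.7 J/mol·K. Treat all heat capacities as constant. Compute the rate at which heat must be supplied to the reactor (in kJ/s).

Extent of reaction ξ = 0.653 × 712 = 464.94 mol/h
Reaction term: ξ·ΔH°_rxn = 464.94 × 89.7 = 41705 kJ/h
Sensible, feed 103→25 °C: -11996 kJ/h
Outlet flows (mol/h): A 247.06, B 464.94, C 464.94
Sensible, products 25→156 °C: 20433 kJ/h
Q = ΔH = 50142 kJ/h = 13.928 kW
Heat supplied = 13.928 kJ/s

Q_in = 13.9 kJ/s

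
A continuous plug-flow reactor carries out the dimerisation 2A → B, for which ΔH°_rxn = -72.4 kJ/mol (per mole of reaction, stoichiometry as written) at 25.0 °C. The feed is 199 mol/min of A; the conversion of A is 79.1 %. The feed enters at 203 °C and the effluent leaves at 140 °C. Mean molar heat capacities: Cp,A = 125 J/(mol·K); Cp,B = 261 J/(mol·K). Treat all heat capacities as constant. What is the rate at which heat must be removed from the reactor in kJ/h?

Extent of reaction ξ = 0.791 × 199 / 2 = 78.705 mol/min
Reaction term: ξ·ΔH°_rxn = 78.705 × -72.4 = -5698.2 kJ/min
Sensible, feed 203→25 °C: -4427.8 kJ/min
Outlet flows (mol/min): A 41.591, B 78.705
Sensible, products 25→140 °C: 2960.2 kJ/min
Q = ΔH = -7165.8 kJ/min = -119.43 kW
Heat removed = 429950 kJ/h

Q_out = 430000 kJ/h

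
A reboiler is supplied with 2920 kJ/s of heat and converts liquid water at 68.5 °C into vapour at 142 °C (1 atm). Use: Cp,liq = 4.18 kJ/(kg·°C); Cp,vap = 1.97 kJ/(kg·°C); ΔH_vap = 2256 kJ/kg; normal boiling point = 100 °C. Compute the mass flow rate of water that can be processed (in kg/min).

Δh = 4.18×(100−68.5) + 2256 + 1.97×(142−100) = 2470.4 kJ/kg
Q = 2920 kJ/s = 2920 kJ/s = 175200 kJ/min
ṁ = Q/Δh = 175200 / 2470.4 = 70.919 kg/min

ṁ = 70.9 kg/min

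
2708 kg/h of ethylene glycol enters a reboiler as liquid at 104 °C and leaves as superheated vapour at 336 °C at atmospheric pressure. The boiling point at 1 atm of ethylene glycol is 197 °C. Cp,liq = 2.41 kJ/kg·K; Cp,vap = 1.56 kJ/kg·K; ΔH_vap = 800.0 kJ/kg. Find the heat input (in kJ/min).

liquid 104→197 °C: 224.13 kJ/kg
vaporisation at 197 °C: 800 kJ/kg
vapour 197→336 °C: 216.84 kJ/kg
Δh = 224.13 + 800 + 216.84 = 1241 kJ/kg
Q = ṁ·Δh = 2708 kg/h × 1241 kJ/kg = 3.3605e+06 kJ/h
|Q| = 933.49 kW = 56009 kJ/min

Q = 56000 kJ/min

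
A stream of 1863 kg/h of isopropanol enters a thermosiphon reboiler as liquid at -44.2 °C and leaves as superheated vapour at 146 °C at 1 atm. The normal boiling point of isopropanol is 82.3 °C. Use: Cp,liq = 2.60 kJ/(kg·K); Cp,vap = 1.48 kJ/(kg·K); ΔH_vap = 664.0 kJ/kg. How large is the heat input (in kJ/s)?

liquid -44.2→82.3 °C: 328.9 kJ/kg
vaporisation at 82.3 °C: 664 kJ/kg
vapour 82.3→146 °C: 94.276 kJ/kg
Δh = 328.9 + 664 + 94.276 = 1087.2 kJ/kg
Q = ṁ·Δh = 1863 kg/h × 1087.2 kJ/kg = 2.0254e+06 kJ/h
|Q| = 562.61 kW

Q = 563 kJ/s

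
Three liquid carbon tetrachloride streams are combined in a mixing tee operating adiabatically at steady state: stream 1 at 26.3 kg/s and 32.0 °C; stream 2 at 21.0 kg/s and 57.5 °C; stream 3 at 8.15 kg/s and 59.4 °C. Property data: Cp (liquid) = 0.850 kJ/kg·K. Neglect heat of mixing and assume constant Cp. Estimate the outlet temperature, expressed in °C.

No heat crosses the boundary, so H_out = H_in.
T_out = Σ ṁᵢCp,ᵢTᵢ / Σ ṁᵢCp,ᵢ
      = 2153.2 / 47.133 = 45.685 °C

T_out = 45.7 °C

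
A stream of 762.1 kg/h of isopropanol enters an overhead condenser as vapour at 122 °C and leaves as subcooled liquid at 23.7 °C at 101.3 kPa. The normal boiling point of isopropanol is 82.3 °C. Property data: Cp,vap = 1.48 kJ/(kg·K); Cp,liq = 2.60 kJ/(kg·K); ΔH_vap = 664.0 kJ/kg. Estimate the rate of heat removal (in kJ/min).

Q_c = 11100 kJ/min

vapour 122→82.3 °C: -58.756 kJ/kg
condensation at 82.3 °C: -664 kJ/kg
liquid 82.3→23.7 °C: -152.36 kJ/kg
Δh = -58.756 + -664 + -152.36 = -875.12 kJ/kg
Q = ṁ·Δh = 762.1 kg/h × -875.12 kJ/kg = -666930 kJ/h
|Q| = 185.26 kW = 11115 kJ/min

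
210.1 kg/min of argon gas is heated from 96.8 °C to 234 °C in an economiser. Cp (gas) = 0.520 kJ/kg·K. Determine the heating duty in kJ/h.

Q = ṁ·Cp·ΔT = 210.1 × 0.520 × (234 − 96.8) = 14989 kJ/min
Converting: 14989 / 60 s = 249.82 kW
Heating duty = 899360 kJ/h

Q = 899000 kJ/h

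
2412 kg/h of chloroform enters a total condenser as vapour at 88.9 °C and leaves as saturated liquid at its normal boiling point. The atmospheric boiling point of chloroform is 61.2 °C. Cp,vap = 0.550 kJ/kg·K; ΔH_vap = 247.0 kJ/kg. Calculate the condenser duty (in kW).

Q_c = 176 kW

vapour 88.9→61.2 °C: -15.235 kJ/kg
condensation at 61.2 °C: -247 kJ/kg
Δh = -15.235 + -247 = -262.24 kJ/kg
Q = ṁ·Δh = 2412 kg/h × -262.24 kJ/kg = -632510 kJ/h
|Q| = 175.7 kW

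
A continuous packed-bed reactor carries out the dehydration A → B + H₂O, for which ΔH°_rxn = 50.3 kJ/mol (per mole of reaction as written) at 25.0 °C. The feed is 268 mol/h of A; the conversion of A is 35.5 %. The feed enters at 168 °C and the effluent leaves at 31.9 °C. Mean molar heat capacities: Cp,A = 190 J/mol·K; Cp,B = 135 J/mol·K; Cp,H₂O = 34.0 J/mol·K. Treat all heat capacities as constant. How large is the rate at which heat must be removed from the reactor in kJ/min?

Extent of reaction ξ = 0.355 × 268 = 95.14 mol/h
Reaction term: ξ·ΔH°_rxn = 95.14 × 50.3 = 4785.5 kJ/h
Sensible, feed 168→25 °C: -7281.6 kJ/h
Outlet flows (mol/h): A 172.86, B 95.14, H₂O 95.14
Sensible, products 25→31.9 °C: 337.56 kJ/h
Q = ΔH = -2158.5 kJ/h = -0.59957 kW
Heat removed = 35.974 kJ/min

Q_out = 36.0 kJ/min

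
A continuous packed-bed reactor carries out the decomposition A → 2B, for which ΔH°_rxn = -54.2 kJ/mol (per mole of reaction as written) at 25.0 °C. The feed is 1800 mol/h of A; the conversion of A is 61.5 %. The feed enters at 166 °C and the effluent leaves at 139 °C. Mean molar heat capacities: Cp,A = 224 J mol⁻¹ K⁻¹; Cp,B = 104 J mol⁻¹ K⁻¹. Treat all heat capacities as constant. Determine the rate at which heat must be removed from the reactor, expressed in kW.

Q_out = 20.3 kW

Extent of reaction ξ = 0.615 × 1800 = 1107 mol/h
Reaction term: ξ·ΔH°_rxn = 1107 × -54.2 = -59999 kJ/h
Sensible, feed 166→25 °C: -56851 kJ/h
Outlet flows (mol/h): A 693, B 2214
Sensible, products 25→139 °C: 43946 kJ/h
Q = ΔH = -72905 kJ/h = -20.251 kW
Heat removed = 20.251 kW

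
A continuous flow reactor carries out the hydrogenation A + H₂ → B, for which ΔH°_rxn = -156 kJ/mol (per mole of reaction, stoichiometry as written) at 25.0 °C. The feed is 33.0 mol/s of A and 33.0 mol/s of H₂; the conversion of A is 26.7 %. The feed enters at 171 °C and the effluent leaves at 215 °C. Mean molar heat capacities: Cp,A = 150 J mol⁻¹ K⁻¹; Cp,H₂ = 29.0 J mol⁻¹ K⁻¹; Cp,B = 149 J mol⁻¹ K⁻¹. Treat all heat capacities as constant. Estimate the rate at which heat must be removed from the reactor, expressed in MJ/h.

Extent of reaction ξ = 0.267 × 33.0 = 8.811 mol/s
Reaction term: ξ·ΔH°_rxn = 8.811 × -156 = -1374.5 kJ/s
Sensible, feed 171→25 °C: -862.42 kJ/s
Outlet flows (mol/s): A 24.189, H₂ 24.189, B 8.811
Sensible, products 25→215 °C: 1072.1 kJ/s
Q = ΔH = -1164.8 kJ/s = -1164.8 kW
Heat removed = 4193.4 MJ/h

Q_out = 4190 MJ/h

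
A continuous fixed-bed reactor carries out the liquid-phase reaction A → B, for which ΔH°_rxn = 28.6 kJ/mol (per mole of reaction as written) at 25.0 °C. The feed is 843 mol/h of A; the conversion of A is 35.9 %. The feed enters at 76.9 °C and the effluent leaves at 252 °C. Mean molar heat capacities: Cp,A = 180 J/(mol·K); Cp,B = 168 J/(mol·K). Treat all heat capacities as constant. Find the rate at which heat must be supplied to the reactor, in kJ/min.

Q_in = 573 kJ/min

Extent of reaction ξ = 0.359 × 843 = 302.64 mol/h
Reaction term: ξ·ΔH°_rxn = 302.64 × 28.6 = 8655.4 kJ/h
Sensible, feed 76.9→25 °C: -7875.3 kJ/h
Outlet flows (mol/h): A 540.36, B 302.64
Sensible, products 25→252 °C: 33621 kJ/h
Q = ΔH = 34401 kJ/h = 9.5558 kW
Heat supplied = 573.35 kJ/min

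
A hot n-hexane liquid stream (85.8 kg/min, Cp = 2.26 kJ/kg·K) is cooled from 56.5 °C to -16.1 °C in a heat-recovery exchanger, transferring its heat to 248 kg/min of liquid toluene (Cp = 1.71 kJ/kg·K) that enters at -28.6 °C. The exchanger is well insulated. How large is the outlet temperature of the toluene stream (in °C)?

T_c,out = 4.60 °C

Heat released by hot stream: Q = 85.8 × 2.26 × (56.5 − -16.1) = 14078 kJ/min
Energy balance on cold side (adiabatic exchanger): Q = ṁ_c·Cp_c·(T_c,out − T_c,in)
T_c,out = -28.6 + 14078/(248 × 1.71) = 4.5959 °C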